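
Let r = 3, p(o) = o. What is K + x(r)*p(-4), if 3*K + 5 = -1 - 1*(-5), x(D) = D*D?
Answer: -109/3 ≈ -36.333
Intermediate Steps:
x(D) = D²
K = -⅓ (K = -5/3 + (-1 - 1*(-5))/3 = -5/3 + (-1 + 5)/3 = -5/3 + (⅓)*4 = -5/3 + 4/3 = -⅓ ≈ -0.33333)
K + x(r)*p(-4) = -⅓ + 3²*(-4) = -⅓ + 9*(-4) = -⅓ - 36 = -109/3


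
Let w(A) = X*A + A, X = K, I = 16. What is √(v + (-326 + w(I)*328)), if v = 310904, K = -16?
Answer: 3*√25762 ≈ 481.52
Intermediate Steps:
X = -16
w(A) = -15*A (w(A) = -16*A + A = -15*A)
√(v + (-326 + w(I)*328)) = √(310904 + (-326 - 15*16*328)) = √(310904 + (-326 - 240*328)) = √(310904 + (-326 - 78720)) = √(310904 - 79046) = √231858 = 3*√25762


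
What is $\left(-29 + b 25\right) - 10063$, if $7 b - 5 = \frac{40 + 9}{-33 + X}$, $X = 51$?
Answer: $- \frac{1268117}{126} \approx -10064.0$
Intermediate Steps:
$b = \frac{139}{126}$ ($b = \frac{5}{7} + \frac{\left(40 + 9\right) \frac{1}{-33 + 51}}{7} = \frac{5}{7} + \frac{49 \cdot \frac{1}{18}}{7} = \frac{5}{7} + \frac{1}{7} \cdot \frac{49}{18} = \frac{5}{7} + \frac{7}{18} = \frac{139}{126} \approx 1.1032$)
$\left(-29 + b 25\right) - 10063 = \left(-29 + \frac{139}{126} \cdot 25\right) - 10063 = \left(-29 + \frac{3475}{126}\right) - 10063 = - \frac{179}{126} - 10063 = - \frac{1268117}{126}$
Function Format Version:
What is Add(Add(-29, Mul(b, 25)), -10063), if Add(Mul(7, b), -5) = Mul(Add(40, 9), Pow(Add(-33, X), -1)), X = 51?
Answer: Rational(-1268117, 126) ≈ -10064.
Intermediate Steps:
b = Rational(139, 126) (b = Add(Rational(5, 7), Mul(Rational(1, 7), Mul(Add(40, 9), Pow(Add(-33, 51), -1)))) = Add(Rational(5, 7), Mul(Rational(1, 7), Mul(49, Pow(18, -1)))) = Add(Rational(5, 7), Mul(Rational(1, 7), Mul(49, Rational(1, 18)))) = Add(Rational(5, 7), Mul(Rational(1, 7), Rational(49, 18))) = Add(Rational(5, 7), Rational(7, 18)) = Rational(139, 126) ≈ 1.1032)
Add(Add(-29, Mul(b, 25)), -10063) = Add(Add(-29, Mul(Rational(139, 126), 25)), -10063) = Add(Add(-29, Rational(3475, 126)), -10063) = Add(Rational(-179, 126), -10063) = Rational(-1268117, 126)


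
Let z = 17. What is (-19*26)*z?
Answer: -8398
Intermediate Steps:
(-19*26)*z = -19*26*17 = -494*17 = -8398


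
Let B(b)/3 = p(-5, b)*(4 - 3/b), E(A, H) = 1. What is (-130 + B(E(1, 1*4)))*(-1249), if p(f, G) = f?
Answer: 181105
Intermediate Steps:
B(b) = -60 + 45/b (B(b) = 3*(-5*(4 - 3/b)) = 3*(-20 + 15/b) = -60 + 45/b)
(-130 + B(E(1, 1*4)))*(-1249) = (-130 + (-60 + 45/1))*(-1249) = (-130 + (-60 + 45*1))*(-1249) = (-130 + (-60 + 45))*(-1249) = (-130 - 15)*(-1249) = -145*(-1249) = 181105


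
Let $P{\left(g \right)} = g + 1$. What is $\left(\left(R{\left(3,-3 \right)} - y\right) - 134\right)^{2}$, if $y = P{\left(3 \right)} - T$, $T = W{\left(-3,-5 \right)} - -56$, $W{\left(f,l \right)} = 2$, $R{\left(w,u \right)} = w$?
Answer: $5929$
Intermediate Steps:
$P{\left(g \right)} = 1 + g$
$T = 58$ ($T = 2 - -56 = 2 + 56 = 58$)
$y = -54$ ($y = \left(1 + 3\right) - 58 = 4 - 58 = -54$)
$\left(\left(R{\left(3,-3 \right)} - y\right) - 134\right)^{2} = \left(\left(3 - -54\right) - 134\right)^{2} = \left(\left(3 + 54\right) - 134\right)^{2} = \left(57 - 134\right)^{2} = \left(-77\right)^{2} = 5929$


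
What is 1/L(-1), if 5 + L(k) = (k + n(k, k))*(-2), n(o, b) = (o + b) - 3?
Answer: ⅐ ≈ 0.14286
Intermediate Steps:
n(o, b) = -3 + b + o (n(o, b) = (b + o) - 3 = -3 + b + o)
L(k) = 1 - 6*k (L(k) = -5 + (k + (-3 + k + k))*(-2) = -5 + (k + (-3 + 2*k))*(-2) = -5 + (-3 + 3*k)*(-2) = -5 + (6 - 6*k) = 1 - 6*k)
1/L(-1) = 1/(1 - 6*(-1)) = 1/(1 + 6) = 1/7 = ⅐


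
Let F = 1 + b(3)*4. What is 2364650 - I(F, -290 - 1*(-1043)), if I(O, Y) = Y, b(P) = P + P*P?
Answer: 2363897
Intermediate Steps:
b(P) = P + P**2
F = 49 (F = 1 + (3*(1 + 3))*4 = 1 + (3*4)*4 = 1 + 12*4 = 1 + 48 = 49)
2364650 - I(F, -290 - 1*(-1043)) = 2364650 - (-290 - 1*(-1043)) = 2364650 - (-290 + 1043) = 2364650 - 1*753 = 2364650 - 753 = 2363897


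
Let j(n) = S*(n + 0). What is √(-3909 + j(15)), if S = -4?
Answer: 63*I ≈ 63.0*I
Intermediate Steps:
j(n) = -4*n (j(n) = -4*(n + 0) = -4*n)
√(-3909 + j(15)) = √(-3909 - 4*15) = √(-3909 - 60) = √(-3969) = 63*I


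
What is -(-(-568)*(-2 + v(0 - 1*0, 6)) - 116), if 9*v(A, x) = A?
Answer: 1252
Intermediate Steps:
v(A, x) = A/9
-(-(-568)*(-2 + v(0 - 1*0, 6)) - 116) = -(-(-568)*(-2 + (0 - 1*0)/9) - 116) = -(-(-568)*(-2 + (0 + 0)/9) - 116) = -(-(-568)*(-2 + (1/9)*0) - 116) = -(-(-568)*(-2 + 0) - 116) = -(-(-568)*(-2) - 116) = -(-142*8 - 116) = -(-1136 - 116) = -1*(-1252) = 1252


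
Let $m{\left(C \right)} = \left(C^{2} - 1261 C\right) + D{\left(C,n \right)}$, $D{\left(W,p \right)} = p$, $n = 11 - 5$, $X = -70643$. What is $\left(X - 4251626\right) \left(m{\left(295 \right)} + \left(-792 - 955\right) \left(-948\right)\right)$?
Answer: $-5926660674648$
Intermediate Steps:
$n = 6$ ($n = 11 - 5 = 6$)
$m{\left(C \right)} = 6 + C^{2} - 1261 C$ ($m{\left(C \right)} = \left(C^{2} - 1261 C\right) + 6 = 6 + C^{2} - 1261 C$)
$\left(X - 4251626\right) \left(m{\left(295 \right)} + \left(-792 - 955\right) \left(-948\right)\right) = \left(-70643 - 4251626\right) \left(\left(6 + 295^{2} - 371995\right) + \left(-792 - 955\right) \left(-948\right)\right) = - 4322269 \left(\left(6 + 87025 - 371995\right) - -1656156\right) = - 4322269 \left(-284964 + 1656156\right) = \left(-4322269\right) 1371192 = -5926660674648$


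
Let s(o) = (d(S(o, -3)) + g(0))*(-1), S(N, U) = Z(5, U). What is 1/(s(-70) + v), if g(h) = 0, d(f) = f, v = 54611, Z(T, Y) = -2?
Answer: 1/54613 ≈ 1.8311e-5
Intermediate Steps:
S(N, U) = -2
s(o) = 2 (s(o) = (-2 + 0)*(-1) = -2*(-1) = 2)
1/(s(-70) + v) = 1/(2 + 54611) = 1/54613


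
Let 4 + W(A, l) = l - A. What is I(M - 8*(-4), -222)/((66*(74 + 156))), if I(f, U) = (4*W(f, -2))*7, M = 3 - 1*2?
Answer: -91/1265 ≈ -0.071937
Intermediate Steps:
M = 1 (M = 3 - 2 = 1)
W(A, l) = -4 + l - A (W(A, l) = -4 + (l - A) = -4 + l - A)
I(f, U) = -168 - 28*f (I(f, U) = (4*(-4 - 2 - f))*7 = (4*(-6 - f))*7 = (-24 - 4*f)*7 = -168 - 28*f)
I(M - 8*(-4), -222)/((66*(74 + 156))) = (-168 - 28*(1 - 8*(-4)))/((66*(74 + 156))) = (-168 - 28*(1 + 32))/((66*230)) = (-168 - 28*33)/15180 = (-168 - 924)*(1/15180) = -1092*1/15180 = -91/1265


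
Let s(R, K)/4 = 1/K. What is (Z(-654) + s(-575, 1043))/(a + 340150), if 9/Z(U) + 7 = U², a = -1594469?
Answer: -1720223/559552316753353 ≈ -3.0743e-9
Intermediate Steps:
s(R, K) = 4/K
Z(U) = 9/(-7 + U²)
(Z(-654) + s(-575, 1043))/(a + 340150) = (9/(-7 + (-654)²) + 4/1043)/(-1594469 + 340150) = (9/(-7 + 427716) + 4*(1/1043))/(-1254319) = (9/427709 + 4/1043)*(-1/1254319) = (1720223/446100487)*(-1/1254319) = -1720223/559552316753353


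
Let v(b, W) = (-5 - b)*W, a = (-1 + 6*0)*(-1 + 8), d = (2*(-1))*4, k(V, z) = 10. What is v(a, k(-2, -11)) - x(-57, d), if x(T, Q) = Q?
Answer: 28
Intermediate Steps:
d = -8 (d = -2*4 = -8)
a = -7 (a = (-1 + 0)*7 = -1*7 = -7)
v(b, W) = W*(-5 - b)
v(a, k(-2, -11)) - x(-57, d) = -1*10*(5 - 7) - 1*(-8) = -1*10*(-2) + 8 = 20 + 8 = 28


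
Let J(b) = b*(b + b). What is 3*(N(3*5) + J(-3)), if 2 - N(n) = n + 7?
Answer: -6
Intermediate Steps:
N(n) = -5 - n (N(n) = 2 - (n + 7) = 2 - (7 + n) = 2 + (-7 - n) = -5 - n)
J(b) = 2*b² (J(b) = b*(2*b) = 2*b²)
3*(N(3*5) + J(-3)) = 3*((-5 - 3*5) + 2*(-3)²) = 3*((-5 - 1*15) + 2*9) = 3*((-5 - 15) + 18) = 3*(-20 + 18) = 3*(-2) = -6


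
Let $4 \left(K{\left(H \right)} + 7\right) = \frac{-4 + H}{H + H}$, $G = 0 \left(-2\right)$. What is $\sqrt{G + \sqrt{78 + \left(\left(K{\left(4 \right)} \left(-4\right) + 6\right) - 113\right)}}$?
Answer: $\sqrt{i} \approx 0.70711 + 0.70711 i$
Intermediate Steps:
$G = 0$
$K{\left(H \right)} = -7 + \frac{-4 + H}{8 H}$ ($K{\left(H \right)} = -7 + \frac{\left(-4 + H\right) \frac{1}{H + H}}{4} = -7 + \frac{\left(-4 + H\right) \frac{1}{2 H}}{4} = -7 + \frac{\frac{1}{2} \frac{1}{H} \left(-4 + H\right)}{4} = -7 + \frac{-4 + H}{8 H}$)
$\sqrt{G + \sqrt{78 + \left(\left(K{\left(4 \right)} \left(-4\right) + 6\right) - 113\right)}} = \sqrt{0 + \sqrt{78 - \left(107 - \frac{-4 - 220}{8 \cdot 4} \left(-4\right)\right)}} = \sqrt{0 + \sqrt{78 - \left(107 - \frac{1}{8} \cdot \frac{1}{4} \left(-4 - 220\right) \left(-4\right)\right)}} = \sqrt{0 + \sqrt{78 - \left(107 - \frac{1}{8} \cdot \frac{1}{4} \left(-224\right) \left(-4\right)\right)}} = \sqrt{0 + \sqrt{78 + \left(\left(\left(-7\right) \left(-4\right) + 6\right) - 113\right)}} = \sqrt{0 + \sqrt{78 + \left(\left(28 + 6\right) - 113\right)}} = \sqrt{0 + \sqrt{78 + \left(34 - 113\right)}} = \sqrt{0 + \sqrt{78 - 79}} = \sqrt{0 + \sqrt{-1}} = \sqrt{0 + i} = \sqrt{i}$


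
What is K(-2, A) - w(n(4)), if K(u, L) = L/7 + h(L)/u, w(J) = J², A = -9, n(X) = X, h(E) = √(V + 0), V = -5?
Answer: -121/7 - I*√5/2 ≈ -17.286 - 1.118*I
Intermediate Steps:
h(E) = I*√5 (h(E) = √(-5 + 0) = √(-5) = I*√5)
K(u, L) = L/7 + I*√5/u (K(u, L) = L/7 + (I*√5)/u = L*(⅐) + I*√5/u = L/7 + I*√5/u)
K(-2, A) - w(n(4)) = ((⅐)*(-9) + I*√5/(-2)) - 1*4² = (-9/7 + I*√5*(-½)) - 1*16 = (-9/7 - I*√5/2) - 16 = -121/7 - I*√5/2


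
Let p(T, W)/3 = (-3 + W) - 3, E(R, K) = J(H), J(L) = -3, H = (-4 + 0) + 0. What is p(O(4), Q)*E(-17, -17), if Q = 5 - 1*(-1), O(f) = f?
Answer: 0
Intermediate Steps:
H = -4 (H = -4 + 0 = -4)
E(R, K) = -3
Q = 6 (Q = 5 + 1 = 6)
p(T, W) = -18 + 3*W (p(T, W) = 3*((-3 + W) - 3) = 3*(-6 + W) = -18 + 3*W)
p(O(4), Q)*E(-17, -17) = (-18 + 3*6)*(-3) = (-18 + 18)*(-3) = 0*(-3) = 0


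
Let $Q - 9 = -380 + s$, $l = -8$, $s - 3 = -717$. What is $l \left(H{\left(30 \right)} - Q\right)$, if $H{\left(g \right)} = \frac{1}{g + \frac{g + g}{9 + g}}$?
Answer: $- \frac{1779452}{205} \approx -8680.3$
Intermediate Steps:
$s = -714$ ($s = 3 - 717 = -714$)
$H{\left(g \right)} = \frac{1}{g + \frac{2 g}{9 + g}}$
$Q = -1085$ ($Q = 9 - 1094 = -1085$)
$l \left(H{\left(30 \right)} - Q\right) = - 8 \left(\frac{9 + 30}{30 \left(11 + 30\right)} - -1085\right) = - 8 \left(\frac{1}{30} \cdot \frac{1}{41} \cdot 39 + 1085\right) = - 8 \left(\frac{13}{410} + 1085\right) = \left(-8\right) \frac{444863}{410} = - \frac{1779452}{205}$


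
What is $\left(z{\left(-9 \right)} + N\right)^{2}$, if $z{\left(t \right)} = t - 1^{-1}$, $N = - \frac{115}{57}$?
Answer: $\frac{469225}{3249} \approx 144.42$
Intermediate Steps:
$N = - \frac{115}{57}$ ($N = \left(-115\right) \frac{1}{57} = - \frac{115}{57} \approx -2.0175$)
$z{\left(t \right)} = -1 + t$ ($z{\left(t \right)} = t - 1 = -1 + t$)
$\left(z{\left(-9 \right)} + N\right)^{2} = \left(\left(-1 - 9\right) - \frac{115}{57}\right)^{2} = \left(-10 - \frac{115}{57}\right)^{2} = \left(- \frac{685}{57}\right)^{2} = \frac{469225}{3249}$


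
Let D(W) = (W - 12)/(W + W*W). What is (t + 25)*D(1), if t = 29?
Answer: -297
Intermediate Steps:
D(W) = (-12 + W)/(W + W²)
(t + 25)*D(1) = (29 + 25)*((-12 + 1)/(1*(1 + 1))) = 54*(1*(-11)/2) = 54*(1*(½)*(-11)) = 54*(-11/2) = -297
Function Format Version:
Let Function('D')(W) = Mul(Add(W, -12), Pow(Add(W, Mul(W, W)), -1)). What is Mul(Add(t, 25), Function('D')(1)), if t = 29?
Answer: -297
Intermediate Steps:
Function('D')(W) = Mul(Pow(Add(W, Pow(W, 2)), -1), Add(-12, W)) (Function('D')(W) = Mul(Add(-12, W), Pow(Add(W, Pow(W, 2)), -1)) = Mul(Pow(Add(W, Pow(W, 2)), -1), Add(-12, W)))
Mul(Add(t, 25), Function('D')(1)) = Mul(Add(29, 25), Mul(Pow(1, -1), Pow(Add(1, 1), -1), Add(-12, 1))) = Mul(54, Mul(1, Pow(2, -1), -11)) = Mul(54, Mul(1, Rational(1, 2), -11)) = Mul(54, Rational(-11, 2)) = -297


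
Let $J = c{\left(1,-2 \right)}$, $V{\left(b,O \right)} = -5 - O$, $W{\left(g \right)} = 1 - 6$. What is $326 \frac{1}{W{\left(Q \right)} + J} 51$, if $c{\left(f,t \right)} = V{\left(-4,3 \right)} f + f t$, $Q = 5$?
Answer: $- \frac{5542}{5} \approx -1108.4$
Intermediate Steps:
$W{\left(g \right)} = -5$ ($W{\left(g \right)} = 1 - 6 = -5$)
$c{\left(f,t \right)} = - 8 f + f t$ ($c{\left(f,t \right)} = \left(-5 - 3\right) f + f t = - 8 f + f t$)
$J = -10$ ($J = 1 \left(-8 - 2\right) = 1 \left(-10\right) = -10$)
$326 \frac{1}{W{\left(Q \right)} + J} 51 = 326 \frac{1}{-5 - 10} \cdot 51 = 326 \frac{1}{-15} \cdot 51 = 326 \left(\left(- \frac{1}{15}\right) 51\right) = 326 \left(- \frac{17}{5}\right) = - \frac{5542}{5}$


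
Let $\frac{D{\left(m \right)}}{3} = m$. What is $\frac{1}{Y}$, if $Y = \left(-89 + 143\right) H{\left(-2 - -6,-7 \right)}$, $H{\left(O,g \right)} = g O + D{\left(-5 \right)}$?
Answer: $- \frac{1}{2322} \approx -0.00043066$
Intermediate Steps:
$D{\left(m \right)} = 3 m$
$H{\left(O,g \right)} = -15 + O g$ ($H{\left(O,g \right)} = g O + 3 \left(-5\right) = O g - 15 = -15 + O g$)
$Y = -2322$ ($Y = \left(-89 + 143\right) \left(-15 + \left(-2 - -6\right) \left(-7\right)\right) = 54 \left(-15 + \left(-2 + 6\right) \left(-7\right)\right) = 54 \left(-15 + 4 \left(-7\right)\right) = 54 \left(-15 - 28\right) = 54 \left(-43\right) = -2322$)
$\frac{1}{Y} = \frac{1}{-2322} = - \frac{1}{2322}$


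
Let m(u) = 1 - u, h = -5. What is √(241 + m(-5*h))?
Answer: √217 ≈ 14.731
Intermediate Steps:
√(241 + m(-5*h)) = √(241 + (1 - (-5)*(-5))) = √(241 + (1 - 1*25)) = √(241 + (1 - 25)) = √(241 - 24) = √217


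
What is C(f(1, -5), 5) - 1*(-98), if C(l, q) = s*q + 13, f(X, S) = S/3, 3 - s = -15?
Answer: 201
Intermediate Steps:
s = 18 (s = 3 - 1*(-15) = 3 + 15 = 18)
f(X, S) = S/3 (f(X, S) = S*(1/3) = S/3)
C(l, q) = 13 + 18*q (C(l, q) = 18*q + 13 = 13 + 18*q)
C(f(1, -5), 5) - 1*(-98) = (13 + 18*5) - 1*(-98) = (13 + 90) + 98 = 103 + 98 = 201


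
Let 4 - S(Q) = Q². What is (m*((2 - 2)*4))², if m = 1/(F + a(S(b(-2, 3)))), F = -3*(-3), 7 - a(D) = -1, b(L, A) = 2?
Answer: 0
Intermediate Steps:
S(Q) = 4 - Q²
a(D) = 8 (a(D) = 7 - 1*(-1) = 7 + 1 = 8)
F = 9
m = 1/17 (m = 1/(9 + 8) = 1/17 ≈ 0.058824)
(m*((2 - 2)*4))² = (((2 - 2)*4)/17)² = ((0*4)/17)² = ((1/17)*0)² = 0² = 0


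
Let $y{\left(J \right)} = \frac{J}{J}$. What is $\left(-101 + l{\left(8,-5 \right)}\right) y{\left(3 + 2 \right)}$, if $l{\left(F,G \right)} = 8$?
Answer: $-93$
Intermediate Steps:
$y{\left(J \right)} = 1$
$\left(-101 + l{\left(8,-5 \right)}\right) y{\left(3 + 2 \right)} = \left(-101 + 8\right) 1 = \left(-93\right) 1 = -93$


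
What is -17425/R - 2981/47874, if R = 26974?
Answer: -228653486/322838319 ≈ -0.70826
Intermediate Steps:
-17425/R - 2981/47874 = -17425/26974 - 2981/47874 = -228653486/322838319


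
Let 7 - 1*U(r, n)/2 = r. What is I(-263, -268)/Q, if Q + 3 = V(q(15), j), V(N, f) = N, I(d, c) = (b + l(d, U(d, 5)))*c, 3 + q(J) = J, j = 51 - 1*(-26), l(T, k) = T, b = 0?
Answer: 70484/9 ≈ 7831.6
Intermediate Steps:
U(r, n) = 14 - 2*r
j = 77 (j = 51 + 26 = 77)
q(J) = -3 + J
I(d, c) = c*d (I(d, c) = (0 + d)*c = d*c = c*d)
Q = 9 (Q = -3 + (-3 + 15) = -3 + 12 = 9)
I(-263, -268)/Q = -268*(-263)/9 = 70484*(1/9) = 70484/9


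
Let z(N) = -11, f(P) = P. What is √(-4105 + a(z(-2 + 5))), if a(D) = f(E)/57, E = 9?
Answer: 2*I*√370462/19 ≈ 64.069*I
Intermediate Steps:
a(D) = 3/19 (a(D) = 9/57 = 9*(1/57) = 3/19)
√(-4105 + a(z(-2 + 5))) = √(-4105 + 3/19) = √(-77992/19) = 2*I*√370462/19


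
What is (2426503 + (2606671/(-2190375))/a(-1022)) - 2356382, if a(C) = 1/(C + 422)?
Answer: 2068737173/29205 ≈ 70835.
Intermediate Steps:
a(C) = 1/(422 + C)
(2426503 + (2606671/(-2190375))/a(-1022)) - 2356382 = (2426503 + (2606671/(-2190375))/(1/(422 - 1022))) - 2356382 = (2426503 + (2606671*(-1/2190375))/(1/(-600))) - 2356382 = (2426503 - 2606671/(2190375*(-1/600))) - 2356382 = (2426503 - 2606671/2190375*(-600)) - 2356382 = (2426503 + 20853368/29205) - 2356382 = 70886873483/29205 - 2356382 = 2068737173/29205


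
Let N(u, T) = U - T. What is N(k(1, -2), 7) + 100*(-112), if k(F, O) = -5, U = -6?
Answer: -11213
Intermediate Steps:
N(u, T) = -6 - T
N(k(1, -2), 7) + 100*(-112) = (-6 - 1*7) + 100*(-112) = (-6 - 7) - 11200 = -13 - 11200 = -11213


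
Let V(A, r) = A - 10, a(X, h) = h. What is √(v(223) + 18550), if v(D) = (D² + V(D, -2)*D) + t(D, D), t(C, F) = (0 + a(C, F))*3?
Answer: √116447 ≈ 341.24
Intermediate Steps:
V(A, r) = -10 + A
t(C, F) = 3*F (t(C, F) = (0 + F)*3 = F*3 = 3*F)
v(D) = D² + 3*D + D*(-10 + D) (v(D) = (D² + (-10 + D)*D) + 3*D = (D² + D*(-10 + D)) + 3*D = D² + 3*D + D*(-10 + D))
√(v(223) + 18550) = √(223*(-7 + 2*223) + 18550) = √(223*(-7 + 446) + 18550) = √(223*439 + 18550) = √(97897 + 18550) = √116447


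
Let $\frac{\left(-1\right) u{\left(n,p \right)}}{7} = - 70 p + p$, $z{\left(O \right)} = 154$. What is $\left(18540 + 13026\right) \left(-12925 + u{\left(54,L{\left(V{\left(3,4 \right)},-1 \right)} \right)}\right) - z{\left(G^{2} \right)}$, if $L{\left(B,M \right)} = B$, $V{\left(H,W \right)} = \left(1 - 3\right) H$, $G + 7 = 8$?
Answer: $-499468972$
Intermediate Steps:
$G = 1$ ($G = -7 + 8 = 1$)
$V{\left(H,W \right)} = - 2 H$
$u{\left(n,p \right)} = 483 p$ ($u{\left(n,p \right)} = - 7 \left(- 70 p + p\right) = - 7 \left(- 69 p\right) = 483 p$)
$\left(18540 + 13026\right) \left(-12925 + u{\left(54,L{\left(V{\left(3,4 \right)},-1 \right)} \right)}\right) - z{\left(G^{2} \right)} = \left(18540 + 13026\right) \left(-12925 + 483 \left(\left(-2\right) 3\right)\right) - 154 = 31566 \left(-12925 + 483 \left(-6\right)\right) - 154 = 31566 \left(-12925 - 2898\right) - 154 = 31566 \left(-15823\right) - 154 = -499468818 - 154 = -499468972$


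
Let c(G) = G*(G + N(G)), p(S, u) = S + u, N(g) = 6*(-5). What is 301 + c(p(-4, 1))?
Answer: 400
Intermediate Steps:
N(g) = -30
c(G) = G*(-30 + G) (c(G) = G*(G - 30) = G*(-30 + G))
301 + c(p(-4, 1)) = 301 + (-4 + 1)*(-30 + (-4 + 1)) = 301 - 3*(-30 - 3) = 301 - 3*(-33) = 301 + 99 = 400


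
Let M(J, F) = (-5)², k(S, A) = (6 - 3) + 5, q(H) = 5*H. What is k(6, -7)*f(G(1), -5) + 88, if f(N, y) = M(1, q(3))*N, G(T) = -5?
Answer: -912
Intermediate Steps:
k(S, A) = 8 (k(S, A) = 3 + 5 = 8)
M(J, F) = 25
f(N, y) = 25*N
k(6, -7)*f(G(1), -5) + 88 = 8*(25*(-5)) + 88 = 8*(-125) + 88 = -1000 + 88 = -912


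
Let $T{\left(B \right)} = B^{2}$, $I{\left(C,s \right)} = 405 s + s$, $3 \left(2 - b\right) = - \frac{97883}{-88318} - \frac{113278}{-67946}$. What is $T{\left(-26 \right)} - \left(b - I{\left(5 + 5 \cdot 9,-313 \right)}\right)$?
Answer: $- \frac{1137789752895407}{9001282242} \approx -1.264 \cdot 10^{5}$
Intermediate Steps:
$b = \frac{9674942123}{9001282242}$ ($b = 2 - \frac{- \frac{97883}{-88318} - \frac{113278}{-67946}}{3} = 2 - \frac{\left(-97883\right) \left(- \frac{1}{88318}\right) - - \frac{56639}{33973}}{3} = 2 - \frac{\frac{97883}{88318} + \frac{56639}{33973}}{3} = 2 - \frac{8327622361}{9001282242} = \frac{9674942123}{9001282242} \approx 1.0748$)
$I{\left(C,s \right)} = 406 s$
$T{\left(-26 \right)} - \left(b - I{\left(5 + 5 \cdot 9,-313 \right)}\right) = \left(-26\right)^{2} + \left(406 \left(-313\right) - \frac{9674942123}{9001282242}\right) = 676 - \frac{1143874619690999}{9001282242} = - \frac{1137789752895407}{9001282242}$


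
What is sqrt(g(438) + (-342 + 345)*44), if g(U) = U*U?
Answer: 2*sqrt(47994) ≈ 438.15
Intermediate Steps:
g(U) = U**2
sqrt(g(438) + (-342 + 345)*44) = sqrt(438**2 + (-342 + 345)*44) = sqrt(191844 + 3*44) = sqrt(191844 + 132) = sqrt(191976) = 2*sqrt(47994)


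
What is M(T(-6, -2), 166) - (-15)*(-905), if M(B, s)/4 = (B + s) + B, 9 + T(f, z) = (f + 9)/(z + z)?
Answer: -12989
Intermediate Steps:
T(f, z) = -9 + (9 + f)/(2*z) (T(f, z) = -9 + (f + 9)/(z + z) = -9 + (9 + f)/((2*z)) = -9 + (9 + f)*(1/(2*z)) = -9 + (9 + f)/(2*z))
M(B, s) = 4*s + 8*B (M(B, s) = 4*((B + s) + B) = 4*(s + 2*B) = 4*s + 8*B)
M(T(-6, -2), 166) - (-15)*(-905) = (4*166 + 8*((½)*(9 - 6 - 18*(-2))/(-2))) - (-15)*(-905) = (664 + 8*((½)*(-½)*(9 - 6 + 36))) - 1*13575 = (664 + 8*((½)*(-½)*39)) - 13575 = (664 + 8*(-39/4)) - 13575 = (664 - 78) - 13575 = 586 - 13575 = -12989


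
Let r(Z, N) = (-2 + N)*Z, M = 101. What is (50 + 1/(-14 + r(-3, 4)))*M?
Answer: 100899/20 ≈ 5045.0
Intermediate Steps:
r(Z, N) = Z*(-2 + N)
(50 + 1/(-14 + r(-3, 4)))*M = (50 + 1/(-14 - 3*(-2 + 4)))*101 = (50 + 1/(-14 - 3*2))*101 = (50 + 1/(-14 - 6))*101 = (50 + 1/(-20))*101 = (50 - 1/20)*101 = (999/20)*101 = 100899/20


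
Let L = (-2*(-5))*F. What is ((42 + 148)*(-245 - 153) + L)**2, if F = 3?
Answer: 5713848100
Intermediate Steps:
L = 30 (L = -2*(-5)*3 = 10*3 = 30)
((42 + 148)*(-245 - 153) + L)**2 = ((42 + 148)*(-245 - 153) + 30)**2 = (190*(-398) + 30)**2 = (-75620 + 30)**2 = (-75590)**2 = 5713848100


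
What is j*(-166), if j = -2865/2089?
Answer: 475590/2089 ≈ 227.66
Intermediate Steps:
j = -2865/2089 (j = -2865*1/2089 = -2865/2089 ≈ -1.3715)
j*(-166) = -2865/2089*(-166) = 475590/2089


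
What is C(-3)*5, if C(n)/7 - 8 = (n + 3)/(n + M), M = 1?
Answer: 280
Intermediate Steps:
C(n) = 56 + 7*(3 + n)/(1 + n) (C(n) = 56 + 7*((n + 3)/(n + 1)) = 56 + 7*((3 + n)/(1 + n)) = 56 + 7*(3 + n)/(1 + n))
C(-3)*5 = (7*(11 + 9*(-3))/(1 - 3))*5 = (7*(11 - 27)/(-2))*5 = (7*(-1/2)*(-16))*5 = 56*5 = 280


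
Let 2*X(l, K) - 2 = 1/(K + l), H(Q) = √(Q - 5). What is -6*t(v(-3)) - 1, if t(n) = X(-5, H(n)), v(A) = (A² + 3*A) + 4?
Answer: -167/26 + 3*I/26 ≈ -6.4231 + 0.11538*I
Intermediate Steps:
v(A) = 4 + A² + 3*A
H(Q) = √(-5 + Q)
X(l, K) = 1 + 1/(2*(K + l))
t(n) = (-9/2 + √(-5 + n))/(-5 + √(-5 + n)) (t(n) = (½ + √(-5 + n) - 5)/(√(-5 + n) - 5) = (-9/2 + √(-5 + n))/(-5 + √(-5 + n)))
-6*t(v(-3)) - 1 = -6*(-9/2 + √(-5 + (4 + (-3)² + 3*(-3))))/(-5 + √(-5 + (4 + (-3)² + 3*(-3)))) - 1 = -6*(-9/2 + √(-5 + (4 + 9 - 9)))/(-5 + √(-5 + (4 + 9 - 9))) - 1 = -6*(-9/2 + √(-5 + 4))/(-5 + √(-5 + 4)) - 1 = -6*(-9/2 + √(-1))/(-5 + √(-1)) - 1 = -6*(-9/2 + I)/(-5 + I) - 1 = -6*(-5 - I)/26*(-9/2 + I) - 1 = -3*(-5 - I)*(-9/2 + I)/13 - 1 = -1 - 3*(-5 - I)*(-9/2 + I)/13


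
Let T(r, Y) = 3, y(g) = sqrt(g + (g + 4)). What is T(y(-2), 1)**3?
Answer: 27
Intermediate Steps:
y(g) = sqrt(4 + 2*g) (y(g) = sqrt(g + (4 + g)) = sqrt(4 + 2*g))
T(y(-2), 1)**3 = 3**3 = 27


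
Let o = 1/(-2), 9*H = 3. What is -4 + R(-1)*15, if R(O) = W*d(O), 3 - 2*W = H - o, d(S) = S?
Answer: -81/4 ≈ -20.250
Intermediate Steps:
H = ⅓ (H = (⅑)*3 = ⅓ ≈ 0.33333)
o = -½ ≈ -0.50000
W = 13/12 (W = 3/2 - (⅓ - 1*(-½))/2 = 3/2 - (⅓ + ½)/2 = 3/2 - ½*⅚ = 3/2 - 5/12 = 13/12 ≈ 1.0833)
R(O) = 13*O/12
-4 + R(-1)*15 = -4 + ((13/12)*(-1))*15 = -4 - 13/12*15 = -4 - 65/4 = -81/4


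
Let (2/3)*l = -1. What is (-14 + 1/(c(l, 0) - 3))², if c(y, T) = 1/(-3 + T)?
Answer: 20449/100 ≈ 204.49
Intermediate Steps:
l = -3/2 (l = (3/2)*(-1) = -3/2 ≈ -1.5000)
(-14 + 1/(c(l, 0) - 3))² = (-14 + 1/(1/(-3 + 0) - 3))² = (-14 + 1/(1/(-3) - 3))² = (-14 + 1/(-⅓ - 3))² = (-14 + 1/(-10/3))² = (-14 - 3/10)² = (-143/10)² = 20449/100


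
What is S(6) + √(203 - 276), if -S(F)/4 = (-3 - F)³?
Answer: 2916 + I*√73 ≈ 2916.0 + 8.544*I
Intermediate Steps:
S(F) = -4*(-3 - F)³
S(6) + √(203 - 276) = 4*(3 + 6)³ + √(203 - 276) = 4*9³ + √(-73) = 4*729 + I*√73 = 2916 + I*√73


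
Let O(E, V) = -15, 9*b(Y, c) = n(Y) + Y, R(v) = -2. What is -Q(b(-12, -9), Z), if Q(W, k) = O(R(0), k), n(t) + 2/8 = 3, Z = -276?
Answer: 15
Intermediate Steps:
n(t) = 11/4 (n(t) = -¼ + 3 = 11/4)
b(Y, c) = 11/36 + Y/9 (b(Y, c) = (11/4 + Y)/9 = 11/36 + Y/9)
Q(W, k) = -15
-Q(b(-12, -9), Z) = -1*(-15) = 15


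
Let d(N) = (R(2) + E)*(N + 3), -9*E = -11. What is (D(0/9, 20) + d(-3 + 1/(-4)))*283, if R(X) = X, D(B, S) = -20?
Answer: -211967/36 ≈ -5888.0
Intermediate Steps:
E = 11/9 (E = -⅑*(-11) = 11/9 ≈ 1.2222)
d(N) = 29/3 + 29*N/9 (d(N) = (2 + 11/9)*(N + 3) = 29*(3 + N)/9 = 29/3 + 29*N/9)
(D(0/9, 20) + d(-3 + 1/(-4)))*283 = (-20 + (29/3 + 29*(-3 + 1/(-4))/9))*283 = (-20 + (29/3 + 29*(-3 - ¼)/9))*283 = (-20 + (29/3 + (29/9)*(-13/4)))*283 = (-20 + (29/3 - 377/36))*283 = (-20 - 29/36)*283 = -749/36*283 = -211967/36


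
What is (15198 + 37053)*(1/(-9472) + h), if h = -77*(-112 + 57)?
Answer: 2095992381669/9472 ≈ 2.2128e+8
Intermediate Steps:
h = 4235 (h = -77*(-55) = 4235)
(15198 + 37053)*(1/(-9472) + h) = (15198 + 37053)*(1/(-9472) + 4235) = 52251*(-1/9472 + 4235) = 52251*(40113919/9472) = 2095992381669/9472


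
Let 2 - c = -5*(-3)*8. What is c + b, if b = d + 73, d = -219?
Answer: -264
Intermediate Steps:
b = -146 (b = -219 + 73 = -146)
c = -118 (c = 2 - (-5*(-3))*8 = 2 - 15*8 = 2 - 1*120 = 2 - 120 = -118)
c + b = -118 - 146 = -264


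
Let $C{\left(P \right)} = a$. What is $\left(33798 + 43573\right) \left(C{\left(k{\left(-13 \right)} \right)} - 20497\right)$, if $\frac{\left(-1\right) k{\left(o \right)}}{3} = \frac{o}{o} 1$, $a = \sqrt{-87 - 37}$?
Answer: $-1585873387 + 154742 i \sqrt{31} \approx -1.5859 \cdot 10^{9} + 8.6157 \cdot 10^{5} i$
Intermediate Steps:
$a = 2 i \sqrt{31}$ ($a = \sqrt{-124} = 2 i \sqrt{31} \approx 11.136 i$)
$k{\left(o \right)} = -3$ ($k{\left(o \right)} = - 3 \frac{o}{o} 1 = - 3 \cdot 1 \cdot 1 = \left(-3\right) 1 = -3$)
$C{\left(P \right)} = 2 i \sqrt{31}$
$\left(33798 + 43573\right) \left(C{\left(k{\left(-13 \right)} \right)} - 20497\right) = \left(33798 + 43573\right) \left(2 i \sqrt{31} - 20497\right) = 77371 \left(-20497 + 2 i \sqrt{31}\right) = -1585873387 + 154742 i \sqrt{31}$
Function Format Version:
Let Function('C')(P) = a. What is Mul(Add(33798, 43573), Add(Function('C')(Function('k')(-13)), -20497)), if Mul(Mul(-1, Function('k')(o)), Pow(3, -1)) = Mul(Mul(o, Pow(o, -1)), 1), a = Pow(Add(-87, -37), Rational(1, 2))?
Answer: Add(-1585873387, Mul(154742, I, Pow(31, Rational(1, 2)))) ≈ Add(-1.5859e+9, Mul(8.6157e+5, I))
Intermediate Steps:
a = Mul(2, I, Pow(31, Rational(1, 2))) (a = Pow(-124, Rational(1, 2)) = Mul(2, I, Pow(31, Rational(1, 2))) ≈ Mul(11.136, I))
Function('k')(o) = -3 (Function('k')(o) = Mul(-3, Mul(Mul(o, Pow(o, -1)), 1)) = Mul(-3, Mul(1, 1)) = Mul(-3, 1) = -3)
Function('C')(P) = Mul(2, I, Pow(31, Rational(1, 2)))
Mul(Add(33798, 43573), Add(Function('C')(Function('k')(-13)), -20497)) = Mul(Add(33798, 43573), Add(Mul(2, I, Pow(31, Rational(1, 2))), -20497)) = Mul(77371, Add(-20497, Mul(2, I, Pow(31, Rational(1, 2))))) = Add(-1585873387, Mul(154742, I, Pow(31, Rational(1, 2))))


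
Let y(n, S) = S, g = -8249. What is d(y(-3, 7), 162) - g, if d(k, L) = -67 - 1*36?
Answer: 8146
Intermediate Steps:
d(k, L) = -103 (d(k, L) = -67 - 36 = -103)
d(y(-3, 7), 162) - g = -103 - 1*(-8249) = -103 + 8249 = 8146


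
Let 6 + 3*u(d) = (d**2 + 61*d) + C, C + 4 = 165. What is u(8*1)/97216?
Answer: 101/41664 ≈ 0.0024242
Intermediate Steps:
C = 161 (C = -4 + 165 = 161)
u(d) = 155/3 + d**2/3 + 61*d/3 (u(d) = -2 + ((d**2 + 61*d) + 161)/3 = -2 + (161 + d**2 + 61*d)/3 = -2 + (161/3 + d**2/3 + 61*d/3) = 155/3 + d**2/3 + 61*d/3)
u(8*1)/97216 = (155/3 + (8*1)**2/3 + 61*(8*1)/3)/97216 = (155/3 + (1/3)*8**2 + (61/3)*8)*(1/97216) = (155/3 + (1/3)*64 + 488/3)*(1/97216) = (155/3 + 64/3 + 488/3)*(1/97216) = (707/3)*(1/97216) = 101/41664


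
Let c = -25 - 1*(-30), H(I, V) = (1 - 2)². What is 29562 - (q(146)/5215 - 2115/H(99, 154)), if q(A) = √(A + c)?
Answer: 31677 - √151/5215 ≈ 31677.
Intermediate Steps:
H(I, V) = 1 (H(I, V) = (-1)² = 1)
c = 5 (c = -25 + 30 = 5)
q(A) = √(5 + A) (q(A) = √(A + 5) = √(5 + A))
29562 - (q(146)/5215 - 2115/H(99, 154)) = 29562 - (√(5 + 146)/5215 - 2115/1) = 29562 - (√151*(1/5215) - 2115*1) = 29562 - (√151/5215 - 2115) = 29562 - (-2115 + √151/5215) = 29562 + (2115 - √151/5215) = 31677 - √151/5215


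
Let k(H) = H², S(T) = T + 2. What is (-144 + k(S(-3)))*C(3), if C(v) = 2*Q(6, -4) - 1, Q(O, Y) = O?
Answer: -1573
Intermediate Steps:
S(T) = 2 + T
C(v) = 11 (C(v) = 2*6 - 1 = 12 - 1 = 11)
(-144 + k(S(-3)))*C(3) = (-144 + (2 - 3)²)*11 = (-144 + (-1)²)*11 = (-144 + 1)*11 = -143*11 = -1573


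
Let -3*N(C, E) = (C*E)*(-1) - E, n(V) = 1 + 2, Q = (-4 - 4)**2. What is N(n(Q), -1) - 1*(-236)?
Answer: 704/3 ≈ 234.67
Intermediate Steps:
Q = 64 (Q = (-8)**2 = 64)
n(V) = 3
N(C, E) = E/3 + C*E/3 (N(C, E) = -((C*E)*(-1) - E)/3 = -(-C*E - E)/3 = -(-E - C*E)/3 = E/3 + C*E/3)
N(n(Q), -1) - 1*(-236) = (1/3)*(-1)*(1 + 3) - 1*(-236) = (1/3)*(-1)*4 + 236 = -4/3 + 236 = 704/3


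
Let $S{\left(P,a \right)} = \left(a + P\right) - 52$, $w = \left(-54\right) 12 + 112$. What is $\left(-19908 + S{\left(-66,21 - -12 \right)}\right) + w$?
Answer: $-20529$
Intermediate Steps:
$w = -536$ ($w = -648 + 112 = -536$)
$S{\left(P,a \right)} = -52 + P + a$ ($S{\left(P,a \right)} = \left(P + a\right) - 52 = -52 + P + a$)
$\left(-19908 + S{\left(-66,21 - -12 \right)}\right) + w = \left(-19908 - 85\right) - 536 = -19993 - 536 = -20529$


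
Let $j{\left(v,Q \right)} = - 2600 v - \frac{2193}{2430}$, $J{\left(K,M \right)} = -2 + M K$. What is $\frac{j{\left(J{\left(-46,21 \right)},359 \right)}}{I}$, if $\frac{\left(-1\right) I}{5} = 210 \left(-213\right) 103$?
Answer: $\frac{2038607269}{18659119500} \approx 0.10926$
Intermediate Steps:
$J{\left(K,M \right)} = -2 + K M$
$I = 23035950$ ($I = - 5 \cdot 210 \left(-213\right) 103 = - 5 \left(\left(-44730\right) 103\right) = \left(-5\right) \left(-4607190\right) = 23035950$)
$j{\left(v,Q \right)} = - \frac{731}{810} - 2600 v$ ($j{\left(v,Q \right)} = - 2600 v - \frac{731}{810} = - \frac{731}{810} - 2600 v$)
$\frac{j{\left(J{\left(-46,21 \right)},359 \right)}}{I} = \frac{- \frac{731}{810} - 2600 \left(-2 - 966\right)}{23035950} = \left(- \frac{731}{810} - 2600 \left(-2 - 966\right)\right) \frac{1}{23035950} = \left(- \frac{731}{810} - -2516800\right) \frac{1}{23035950} = \left(- \frac{731}{810} + 2516800\right) \frac{1}{23035950} = \frac{2038607269}{810} \cdot \frac{1}{23035950} = \frac{2038607269}{18659119500}$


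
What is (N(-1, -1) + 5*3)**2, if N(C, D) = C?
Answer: 196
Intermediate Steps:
(N(-1, -1) + 5*3)**2 = (-1 + 5*3)**2 = (-1 + 15)**2 = 14**2 = 196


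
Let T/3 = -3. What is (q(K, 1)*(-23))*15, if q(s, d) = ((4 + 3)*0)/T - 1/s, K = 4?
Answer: 345/4 ≈ 86.250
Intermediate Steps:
T = -9 (T = 3*(-3) = -9)
q(s, d) = -1/s (q(s, d) = ((4 + 3)*0)/(-9) - 1/s = (7*0)*(-⅑) - 1/s = 0*(-⅑) - 1/s = 0 - 1/s = -1/s)
(q(K, 1)*(-23))*15 = (-1/4*(-23))*15 = (-1*¼*(-23))*15 = -¼*(-23)*15 = (23/4)*15 = 345/4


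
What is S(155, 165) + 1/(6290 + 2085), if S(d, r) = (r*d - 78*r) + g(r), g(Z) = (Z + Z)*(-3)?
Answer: 98113126/8375 ≈ 11715.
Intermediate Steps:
g(Z) = -6*Z (g(Z) = (2*Z)*(-3) = -6*Z)
S(d, r) = -84*r + d*r (S(d, r) = (r*d - 78*r) - 6*r = (d*r - 78*r) - 6*r = (-78*r + d*r) - 6*r = -84*r + d*r)
S(155, 165) + 1/(6290 + 2085) = 165*(-84 + 155) + 1/(6290 + 2085) = 165*71 + 1/8375 = 11715 + 1/8375 = 98113126/8375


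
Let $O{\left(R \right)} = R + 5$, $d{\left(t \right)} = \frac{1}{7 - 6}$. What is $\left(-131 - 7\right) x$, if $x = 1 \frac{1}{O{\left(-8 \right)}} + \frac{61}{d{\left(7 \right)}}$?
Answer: $-8372$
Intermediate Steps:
$d{\left(t \right)} = 1$ ($d{\left(t \right)} = 1^{-1} = 1$)
$O{\left(R \right)} = 5 + R$
$x = \frac{182}{3}$ ($x = 1 \frac{1}{5 - 8} + \frac{61}{1} = 1 \frac{1}{-3} + 61 \cdot 1 = 1 \left(- \frac{1}{3}\right) + 61 = - \frac{1}{3} + 61 = \frac{182}{3} \approx 60.667$)
$\left(-131 - 7\right) x = \left(-131 - 7\right) \frac{182}{3} = \left(-138\right) \frac{182}{3} = -8372$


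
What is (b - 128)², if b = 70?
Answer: 3364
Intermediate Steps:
(b - 128)² = (70 - 128)² = (-58)² = 3364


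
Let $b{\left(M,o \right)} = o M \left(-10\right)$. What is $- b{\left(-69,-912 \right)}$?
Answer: $629280$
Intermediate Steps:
$b{\left(M,o \right)} = - 10 M o$ ($b{\left(M,o \right)} = M o \left(-10\right) = - 10 M o$)
$- b{\left(-69,-912 \right)} = - \left(-10\right) \left(-69\right) \left(-912\right) = \left(-1\right) \left(-629280\right) = 629280$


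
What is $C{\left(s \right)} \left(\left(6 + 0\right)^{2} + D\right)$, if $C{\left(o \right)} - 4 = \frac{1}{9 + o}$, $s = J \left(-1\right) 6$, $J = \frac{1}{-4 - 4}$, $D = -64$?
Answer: $- \frac{4480}{39} \approx -114.87$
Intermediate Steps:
$J = - \frac{1}{8}$ ($J = \frac{1}{-8} = - \frac{1}{8} \approx -0.125$)
$s = \frac{3}{4}$ ($s = \left(- \frac{1}{8}\right) \left(-1\right) 6 = \frac{1}{8} \cdot 6 = \frac{3}{4} \approx 0.75$)
$C{\left(o \right)} = 4 + \frac{1}{9 + o}$
$C{\left(s \right)} \left(\left(6 + 0\right)^{2} + D\right) = \frac{37 + 4 \cdot \frac{3}{4}}{9 + \frac{3}{4}} \left(\left(6 + 0\right)^{2} - 64\right) = \frac{37 + 3}{\frac{39}{4}} \left(6^{2} - 64\right) = \frac{4}{39} \cdot 40 \left(36 - 64\right) = \frac{160}{39} \left(-28\right) = - \frac{4480}{39}$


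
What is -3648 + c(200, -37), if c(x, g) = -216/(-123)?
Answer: -149496/41 ≈ -3646.2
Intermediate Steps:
c(x, g) = 72/41 (c(x, g) = -216*(-1/123) = 72/41)
-3648 + c(200, -37) = -3648 + 72/41 = -149496/41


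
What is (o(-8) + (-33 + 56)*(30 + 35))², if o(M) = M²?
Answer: 2430481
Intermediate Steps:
(o(-8) + (-33 + 56)*(30 + 35))² = ((-8)² + (-33 + 56)*(30 + 35))² = (64 + 23*65)² = (64 + 1495)² = 1559² = 2430481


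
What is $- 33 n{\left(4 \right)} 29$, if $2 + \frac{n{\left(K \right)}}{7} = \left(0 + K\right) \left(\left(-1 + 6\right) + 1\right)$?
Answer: $-147378$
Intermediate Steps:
$n{\left(K \right)} = -14 + 42 K$ ($n{\left(K \right)} = -14 + 7 \left(0 + K\right) \left(\left(-1 + 6\right) + 1\right) = -14 + 7 K \left(5 + 1\right) = -14 + 7 K 6 = -14 + 7 \cdot 6 K = -14 + 42 K$)
$- 33 n{\left(4 \right)} 29 = - 33 \left(-14 + 42 \cdot 4\right) 29 = - 33 \left(-14 + 168\right) 29 = \left(-33\right) 154 \cdot 29 = \left(-5082\right) 29 = -147378$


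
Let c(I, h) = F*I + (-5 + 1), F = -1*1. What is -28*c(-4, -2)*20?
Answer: 0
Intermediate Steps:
F = -1
c(I, h) = -4 - I (c(I, h) = -I + (-5 + 1) = -I - 4 = -4 - I)
-28*c(-4, -2)*20 = -28*(-4 - 1*(-4))*20 = -28*(-4 + 4)*20 = -28*0*20 = 0*20 = 0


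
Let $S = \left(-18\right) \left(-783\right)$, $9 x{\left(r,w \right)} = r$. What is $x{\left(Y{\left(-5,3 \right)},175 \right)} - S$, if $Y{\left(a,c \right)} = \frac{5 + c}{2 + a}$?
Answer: $- \frac{380546}{27} \approx -14094.0$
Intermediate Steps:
$Y{\left(a,c \right)} = \frac{5 + c}{2 + a}$
$x{\left(r,w \right)} = \frac{r}{9}$
$S = 14094$
$x{\left(Y{\left(-5,3 \right)},175 \right)} - S = \frac{\frac{1}{2 - 5} \left(5 + 3\right)}{9} - 14094 = \frac{\frac{1}{-3} \cdot 8}{9} - 14094 = \frac{\left(- \frac{1}{3}\right) 8}{9} - 14094 = \frac{1}{9} \left(- \frac{8}{3}\right) - 14094 = - \frac{8}{27} - 14094 = - \frac{380546}{27}$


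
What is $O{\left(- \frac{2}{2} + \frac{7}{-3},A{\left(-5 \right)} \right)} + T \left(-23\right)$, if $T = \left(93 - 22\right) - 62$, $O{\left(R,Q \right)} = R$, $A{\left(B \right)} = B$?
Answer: $- \frac{631}{3} \approx -210.33$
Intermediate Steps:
$T = 9$ ($T = 71 - 62 = 9$)
$O{\left(- \frac{2}{2} + \frac{7}{-3},A{\left(-5 \right)} \right)} + T \left(-23\right) = \left(- \frac{2}{2} + \frac{7}{-3}\right) + 9 \left(-23\right) = \left(\left(-2\right) \frac{1}{2} + 7 \left(- \frac{1}{3}\right)\right) - 207 = \left(-1 - \frac{7}{3}\right) - 207 = - \frac{10}{3} - 207 = - \frac{631}{3}$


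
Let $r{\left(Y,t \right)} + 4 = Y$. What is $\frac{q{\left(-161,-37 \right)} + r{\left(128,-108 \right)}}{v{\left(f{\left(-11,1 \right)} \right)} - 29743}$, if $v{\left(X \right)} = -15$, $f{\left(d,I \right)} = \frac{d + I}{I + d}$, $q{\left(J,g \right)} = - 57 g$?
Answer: $- \frac{2233}{29758} \approx -0.075039$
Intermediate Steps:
$f{\left(d,I \right)} = 1$ ($f{\left(d,I \right)} = \frac{I + d}{I + d} = 1$)
$r{\left(Y,t \right)} = -4 + Y$
$\frac{q{\left(-161,-37 \right)} + r{\left(128,-108 \right)}}{v{\left(f{\left(-11,1 \right)} \right)} - 29743} = \frac{\left(-57\right) \left(-37\right) + \left(-4 + 128\right)}{-15 - 29743} = \frac{2109 + 124}{-29758} = 2233 \left(- \frac{1}{29758}\right) = - \frac{2233}{29758}$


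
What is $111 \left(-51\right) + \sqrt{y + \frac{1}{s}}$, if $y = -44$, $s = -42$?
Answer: $-5661 + \frac{43 i \sqrt{42}}{42} \approx -5661.0 + 6.635 i$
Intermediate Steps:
$111 \left(-51\right) + \sqrt{y + \frac{1}{s}} = 111 \left(-51\right) + \sqrt{-44 + \frac{1}{-42}} = -5661 + \sqrt{-44 - \frac{1}{42}} = -5661 + \sqrt{- \frac{1849}{42}} = -5661 + \frac{43 i \sqrt{42}}{42}$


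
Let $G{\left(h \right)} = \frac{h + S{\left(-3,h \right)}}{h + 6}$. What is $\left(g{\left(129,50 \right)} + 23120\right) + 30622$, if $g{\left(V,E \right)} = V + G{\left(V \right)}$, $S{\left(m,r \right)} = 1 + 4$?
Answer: $\frac{7272719}{135} \approx 53872.0$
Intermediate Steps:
$S{\left(m,r \right)} = 5$
$G{\left(h \right)} = \frac{5 + h}{6 + h}$ ($G{\left(h \right)} = \frac{h + 5}{h + 6} = \frac{5 + h}{6 + h}$)
$g{\left(V,E \right)} = V + \frac{5 + V}{6 + V}$
$\left(g{\left(129,50 \right)} + 23120\right) + 30622 = \left(\frac{5 + 129 + 129 \left(6 + 129\right)}{6 + 129} + 23120\right) + 30622 = \left(\frac{5 + 129 + 129 \cdot 135}{135} + 23120\right) + 30622 = \left(\frac{5 + 129 + 17415}{135} + 23120\right) + 30622 = \left(\frac{1}{135} \cdot 17549 + 23120\right) + 30622 = \left(\frac{17549}{135} + 23120\right) + 30622 = \frac{3138749}{135} + 30622 = \frac{7272719}{135}$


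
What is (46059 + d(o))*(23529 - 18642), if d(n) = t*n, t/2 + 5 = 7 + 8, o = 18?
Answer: 226849653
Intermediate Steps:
t = 20 (t = -10 + 2*(7 + 8) = -10 + 2*15 = -10 + 30 = 20)
d(n) = 20*n
(46059 + d(o))*(23529 - 18642) = (46059 + 20*18)*(23529 - 18642) = (46059 + 360)*4887 = 46419*4887 = 226849653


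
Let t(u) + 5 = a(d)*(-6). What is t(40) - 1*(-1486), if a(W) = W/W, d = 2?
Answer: 1475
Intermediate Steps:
a(W) = 1
t(u) = -11 (t(u) = -5 + 1*(-6) = -5 - 6 = -11)
t(40) - 1*(-1486) = -11 - 1*(-1486) = -11 + 1486 = 1475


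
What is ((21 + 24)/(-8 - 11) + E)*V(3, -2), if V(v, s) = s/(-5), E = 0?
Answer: -18/19 ≈ -0.94737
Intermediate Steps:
V(v, s) = -s/5 (V(v, s) = s*(-⅕) = -s/5)
((21 + 24)/(-8 - 11) + E)*V(3, -2) = ((21 + 24)/(-8 - 11) + 0)*(-⅕*(-2)) = (45/(-19) + 0)*(⅖) = (45*(-1/19) + 0)*(⅖) = (-45/19 + 0)*(⅖) = -45/19*⅖ = -18/19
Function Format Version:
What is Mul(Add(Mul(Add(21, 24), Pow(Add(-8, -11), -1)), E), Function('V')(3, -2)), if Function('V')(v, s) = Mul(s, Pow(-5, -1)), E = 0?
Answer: Rational(-18, 19) ≈ -0.94737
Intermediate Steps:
Function('V')(v, s) = Mul(Rational(-1, 5), s) (Function('V')(v, s) = Mul(s, Rational(-1, 5)) = Mul(Rational(-1, 5), s))
Mul(Add(Mul(Add(21, 24), Pow(Add(-8, -11), -1)), E), Function('V')(3, -2)) = Mul(Add(Mul(Add(21, 24), Pow(Add(-8, -11), -1)), 0), Mul(Rational(-1, 5), -2)) = Mul(Add(Mul(45, Pow(-19, -1)), 0), Rational(2, 5)) = Mul(Add(Mul(45, Rational(-1, 19)), 0), Rational(2, 5)) = Mul(Add(Rational(-45, 19), 0), Rational(2, 5)) = Mul(Rational(-45, 19), Rational(2, 5)) = Rational(-18, 19)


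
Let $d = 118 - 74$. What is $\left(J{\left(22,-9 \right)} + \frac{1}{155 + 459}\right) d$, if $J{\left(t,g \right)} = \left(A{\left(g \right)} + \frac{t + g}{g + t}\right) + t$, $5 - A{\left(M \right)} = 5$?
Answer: $\frac{310706}{307} \approx 1012.1$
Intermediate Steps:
$A{\left(M \right)} = 0$ ($A{\left(M \right)} = 5 - 5 = 0$)
$d = 44$
$J{\left(t,g \right)} = 1 + t$ ($J{\left(t,g \right)} = \left(0 + \frac{t + g}{g + t}\right) + t = \left(0 + \frac{g + t}{g + t}\right) + t = \left(0 + 1\right) + t = 1 + t$)
$\left(J{\left(22,-9 \right)} + \frac{1}{155 + 459}\right) d = \left(\left(1 + 22\right) + \frac{1}{155 + 459}\right) 44 = \left(23 + \frac{1}{614}\right) 44 = \frac{14123}{614} \cdot 44 = \frac{310706}{307}$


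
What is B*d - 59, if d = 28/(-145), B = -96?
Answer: -5867/145 ≈ -40.462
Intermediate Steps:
d = -28/145 (d = 28*(-1/145) = -28/145 ≈ -0.19310)
B*d - 59 = -96*(-28/145) - 59 = 2688/145 - 59 = -5867/145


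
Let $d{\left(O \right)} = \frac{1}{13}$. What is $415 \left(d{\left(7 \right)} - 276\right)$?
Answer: $- \frac{1488605}{13} \approx -1.1451 \cdot 10^{5}$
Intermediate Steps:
$d{\left(O \right)} = \frac{1}{13}$
$415 \left(d{\left(7 \right)} - 276\right) = 415 \left(\frac{1}{13} - 276\right) = 415 \left(- \frac{3587}{13}\right) = - \frac{1488605}{13}$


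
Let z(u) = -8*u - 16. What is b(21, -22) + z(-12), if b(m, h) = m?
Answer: 101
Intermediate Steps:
z(u) = -16 - 8*u
b(21, -22) + z(-12) = 21 + (-16 - 8*(-12)) = 21 + (-16 + 96) = 21 + 80 = 101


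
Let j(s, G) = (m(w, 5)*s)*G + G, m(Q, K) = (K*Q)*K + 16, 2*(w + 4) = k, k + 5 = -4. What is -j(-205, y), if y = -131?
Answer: 10554277/2 ≈ 5.2771e+6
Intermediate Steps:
k = -9 (k = -5 - 4 = -9)
w = -17/2 (w = -4 + (½)*(-9) = -4 - 9/2 = -17/2 ≈ -8.5000)
m(Q, K) = 16 + Q*K² (m(Q, K) = Q*K² + 16 = 16 + Q*K²)
j(s, G) = G - 393*G*s/2 (j(s, G) = ((16 - 17/2*5²)*s)*G + G = ((16 - 17/2*25)*s)*G + G = ((16 - 425/2)*s)*G + G = (-393*s/2)*G + G = -393*G*s/2 + G = G - 393*G*s/2)
-j(-205, y) = -(-131)*(2 - 393*(-205))/2 = -(-131)*(2 + 80565)/2 = -(-131)*80567/2 = -1*(-10554277/2) = 10554277/2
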